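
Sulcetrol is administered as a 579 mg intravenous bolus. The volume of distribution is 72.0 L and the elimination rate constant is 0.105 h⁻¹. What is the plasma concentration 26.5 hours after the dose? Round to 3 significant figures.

C₀ = dose / V = 579 / 72.0 = 8.042 µg/mL
C(t) = C₀ e^(−kt) = 8.042 × e^(−0.1050 × 26.5) = 8.042 × e^(−2.782) = 8.042 × 0.06188 ≈ 0.498 µg/mL

0.498 µg/mL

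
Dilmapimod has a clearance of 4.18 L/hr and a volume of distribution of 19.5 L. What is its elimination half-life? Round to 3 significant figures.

k = CL / V = 4.18 / 19.5 = 0.2144 hr⁻¹
t½ = ln 2 / k = ln 2 / 0.2144 ≈ 3.23 hours

3.23 hours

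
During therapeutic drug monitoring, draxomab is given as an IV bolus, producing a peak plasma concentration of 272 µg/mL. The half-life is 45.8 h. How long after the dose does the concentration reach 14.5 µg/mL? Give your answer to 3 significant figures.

194 hours

k = ln 2 / 45.8 = 0.01513 h⁻¹
C(t) = C₀ e^(−kt)  ⇒  t = ln(C₀/C) / k
t = ln(272/14.5) / 0.01513 = 2.932 / 0.01513 ≈ 194 hours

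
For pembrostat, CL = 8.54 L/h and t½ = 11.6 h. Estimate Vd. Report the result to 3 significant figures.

k = ln 2 / t½ = ln 2 / 11.6 = 0.05975 h⁻¹
V = CL / k = 8.54 / 0.05975 ≈ 143 L

143 L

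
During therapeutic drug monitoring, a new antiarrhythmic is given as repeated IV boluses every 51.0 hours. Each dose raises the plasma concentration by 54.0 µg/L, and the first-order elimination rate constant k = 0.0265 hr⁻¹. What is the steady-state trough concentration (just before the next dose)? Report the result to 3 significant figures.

Fraction remaining after one interval: e^(−kτ) = e^(−0.02650 × 51.0) = 0.2589
R = 1 / (1 − 0.2589) = 1.349
Css,max = 54.0 × 1.349 = 72.86 µg/L
Css,min = Css,max × e^(−kτ) = 72.86 × 0.2589 ≈ 18.9 µg/L

18.9 µg/L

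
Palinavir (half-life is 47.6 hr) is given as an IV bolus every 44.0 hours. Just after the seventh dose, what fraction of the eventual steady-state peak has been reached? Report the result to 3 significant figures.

0.989

k = ln 2 / 47.6 = 0.01456 hr⁻¹
f_n = 1 − e^(−nkτ) = 1 − e^(−7 × 0.01456 × 44.0) = 1 − e^(−4.485) = 1 − 0.01128 ≈ 0.989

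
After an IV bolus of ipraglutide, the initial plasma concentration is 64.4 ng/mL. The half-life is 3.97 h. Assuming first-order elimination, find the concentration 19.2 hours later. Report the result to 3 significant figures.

k = ln 2 / 3.97 = 0.1746 h⁻¹
C(t) = C₀ e^(−kt) = 64.4 × e^(−0.1746 × 19.2) = 64.4 × e^(−3.352) = 64.4 × 0.03501 ≈ 2.25 ng/mL

2.25 ng/mL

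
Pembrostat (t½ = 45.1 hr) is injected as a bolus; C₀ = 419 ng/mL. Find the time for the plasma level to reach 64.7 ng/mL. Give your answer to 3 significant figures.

122 hours

k = ln 2 / 45.1 = 0.01537 hr⁻¹
C(t) = C₀ e^(−kt)  ⇒  t = ln(C₀/C) / k
t = ln(419/64.7) / 0.01537 = 1.868 / 0.01537 ≈ 122 hours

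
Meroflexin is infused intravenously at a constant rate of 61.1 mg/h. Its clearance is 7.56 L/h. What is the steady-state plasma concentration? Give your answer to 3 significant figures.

8.08 µg/mL

Css = infusion rate / CL = 61.1 / 7.56 ≈ 8.08 µg/mL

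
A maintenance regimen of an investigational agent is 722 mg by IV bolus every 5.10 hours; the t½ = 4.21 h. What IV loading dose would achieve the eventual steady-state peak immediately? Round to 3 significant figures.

1270 mg

k = ln 2 / 4.21 = 0.1646 h⁻¹
Accumulation ratio R = 1 / (1 − e^(−kτ)) = 1 / (1 − e^(−0.1646×5.10)) = 1 / (1 − 0.4318) = 1.760
Loading dose = maintenance dose × R = 722 × 1.760 ≈ 1270 mg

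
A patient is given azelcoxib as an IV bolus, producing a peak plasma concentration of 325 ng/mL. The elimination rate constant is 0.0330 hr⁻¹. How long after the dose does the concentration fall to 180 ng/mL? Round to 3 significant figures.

17.9 hours

C(t) = C₀ e^(−kt)  ⇒  t = ln(C₀/C) / k
t = ln(325/180) / 0.03300 = 0.5909 / 0.03300 ≈ 17.9 hours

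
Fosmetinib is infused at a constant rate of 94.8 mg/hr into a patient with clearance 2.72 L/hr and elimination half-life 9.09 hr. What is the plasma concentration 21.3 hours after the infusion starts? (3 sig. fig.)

Css = rate / CL = 94.8 / 2.72 = 34.85 µg/mL
k = ln 2 / 9.09 = 0.07625 hr⁻¹
C(t) = Css (1 − e^(−kt)) = 34.85 × (1 − e^(−1.624)) = 34.85 × 0.8029 ≈ 28.0 µg/mL

28.0 µg/mL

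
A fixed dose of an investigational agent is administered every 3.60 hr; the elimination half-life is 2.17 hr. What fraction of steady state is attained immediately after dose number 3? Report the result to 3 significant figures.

k = ln 2 / 2.17 = 0.3194 hr⁻¹
f_n = 1 − e^(−nkτ) = 1 − e^(−3 × 0.3194 × 3.60) = 1 − e^(−3.450) = 1 − 0.03175 ≈ 0.968

0.968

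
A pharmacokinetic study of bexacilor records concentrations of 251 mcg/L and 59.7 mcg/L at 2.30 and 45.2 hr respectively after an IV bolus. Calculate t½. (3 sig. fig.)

k = ln(C₁/C₂) / (t₂ − t₁) = ln(251/59.7) / (45.2 − 2.30)
  = 1.436 / 42.90 = 0.03348 hr⁻¹
t½ = ln 2 / k = ln 2 / 0.03348 ≈ 20.7 hours

20.7 hours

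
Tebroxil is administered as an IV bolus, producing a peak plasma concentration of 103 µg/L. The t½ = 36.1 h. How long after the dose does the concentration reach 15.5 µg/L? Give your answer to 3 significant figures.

98.6 hours

k = ln 2 / 36.1 = 0.01920 h⁻¹
C(t) = C₀ e^(−kt)  ⇒  t = ln(C₀/C) / k
t = ln(103/15.5) / 0.01920 = 1.894 / 0.01920 ≈ 98.6 hours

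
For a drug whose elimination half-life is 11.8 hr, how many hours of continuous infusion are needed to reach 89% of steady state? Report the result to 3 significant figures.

k = ln 2 / 11.8 = 0.05874 hr⁻¹
f = 1 − e^(−kt)  ⇒  t = −ln(1 − f) / k
t = −ln(1 − 0.89) / 0.05874 = 2.207 / 0.05874 ≈ 37.6 hours

37.6 hours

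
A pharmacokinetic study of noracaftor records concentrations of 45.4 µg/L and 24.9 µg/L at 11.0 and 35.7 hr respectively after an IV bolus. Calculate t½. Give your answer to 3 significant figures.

k = ln(C₁/C₂) / (t₂ − t₁) = ln(45.4/24.9) / (35.7 − 11.0)
  = 0.6006 / 24.70 = 0.02432 hr⁻¹
t½ = ln 2 / k = ln 2 / 0.02432 ≈ 28.5 hours

28.5 hours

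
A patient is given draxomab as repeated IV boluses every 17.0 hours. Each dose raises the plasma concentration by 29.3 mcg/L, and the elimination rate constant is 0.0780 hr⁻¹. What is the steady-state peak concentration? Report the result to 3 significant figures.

Fraction remaining after one interval: e^(−kτ) = e^(−0.07800 × 17.0) = 0.2655
R = 1 / (1 − 0.2655) = 1.362
Css,max = 29.3 × 1.362 ≈ 39.9 mcg/L

39.9 mcg/L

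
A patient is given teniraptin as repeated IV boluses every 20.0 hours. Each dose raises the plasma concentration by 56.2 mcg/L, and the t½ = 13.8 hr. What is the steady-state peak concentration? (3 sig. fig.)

88.7 mcg/L

k = ln 2 / 13.8 = 0.05023 hr⁻¹
Fraction remaining after one interval: e^(−kτ) = e^(−0.05023 × 20.0) = 0.3662
R = 1 / (1 − 0.3662) = 1.578
Css,max = 56.2 × 1.578 ≈ 88.7 mcg/L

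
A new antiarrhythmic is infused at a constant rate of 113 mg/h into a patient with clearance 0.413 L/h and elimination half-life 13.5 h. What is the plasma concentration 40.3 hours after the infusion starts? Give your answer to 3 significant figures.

239 mg/L

Css = rate / CL = 113 / 0.413 = 273.6 mg/L
k = ln 2 / 13.5 = 0.05134 h⁻¹
C(t) = Css (1 − e^(−kt)) = 273.6 × (1 − e^(−2.069)) = 273.6 × 0.8737 ≈ 239 mg/L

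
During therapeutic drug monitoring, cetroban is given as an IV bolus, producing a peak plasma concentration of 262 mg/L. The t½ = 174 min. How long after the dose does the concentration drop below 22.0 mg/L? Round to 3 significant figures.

622 minutes

k = ln 2 / 174 = 0.003984 min⁻¹
C(t) = C₀ e^(−kt)  ⇒  t = ln(C₀/C) / k
t = ln(262/22.0) / 0.003984 = 2.477 / 0.003984 ≈ 622 minutes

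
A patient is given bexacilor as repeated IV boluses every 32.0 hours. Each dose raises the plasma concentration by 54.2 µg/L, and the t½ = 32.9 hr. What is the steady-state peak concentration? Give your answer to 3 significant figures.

k = ln 2 / 32.9 = 0.02107 hr⁻¹
Fraction remaining after one interval: e^(−kτ) = e^(−0.02107 × 32.0) = 0.5096
R = 1 / (1 − 0.5096) = 2.039
Css,max = 54.2 × 2.039 ≈ 111 µg/L

111 µg/L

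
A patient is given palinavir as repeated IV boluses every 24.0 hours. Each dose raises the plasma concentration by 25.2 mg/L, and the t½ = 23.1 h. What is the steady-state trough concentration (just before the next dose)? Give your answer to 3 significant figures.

23.9 mg/L

k = ln 2 / 23.1 = 0.03001 h⁻¹
Fraction remaining after one interval: e^(−kτ) = e^(−0.03001 × 24.0) = 0.4867
R = 1 / (1 − 0.4867) = 1.948
Css,max = 25.2 × 1.948 = 49.09 mg/L
Css,min = Css,max × e^(−kτ) = 49.09 × 0.4867 ≈ 23.9 mg/L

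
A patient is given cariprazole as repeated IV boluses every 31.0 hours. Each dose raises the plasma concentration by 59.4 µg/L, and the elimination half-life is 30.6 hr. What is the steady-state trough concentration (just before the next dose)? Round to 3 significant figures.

k = ln 2 / 30.6 = 0.02265 hr⁻¹
Fraction remaining after one interval: e^(−kτ) = e^(−0.02265 × 31.0) = 0.4955
R = 1 / (1 − 0.4955) = 1.982
Css,max = 59.4 × 1.982 = 117.7 µg/L
Css,min = Css,max × e^(−kτ) = 117.7 × 0.4955 ≈ 58.3 µg/L

58.3 µg/L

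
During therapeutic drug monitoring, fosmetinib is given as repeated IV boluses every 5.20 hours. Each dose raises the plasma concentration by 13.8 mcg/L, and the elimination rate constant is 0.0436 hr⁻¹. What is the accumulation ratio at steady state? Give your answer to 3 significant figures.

Fraction remaining after one interval: e^(−kτ) = e^(−0.04360 × 5.20) = 0.7971
R = 1 / (1 − 0.7971) = 1 / 0.2029 ≈ 4.93

4.93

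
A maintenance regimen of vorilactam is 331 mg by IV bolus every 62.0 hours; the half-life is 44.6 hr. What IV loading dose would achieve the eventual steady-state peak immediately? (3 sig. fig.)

535 mg

k = ln 2 / 44.6 = 0.01554 hr⁻¹
Accumulation ratio R = 1 / (1 − e^(−kτ)) = 1 / (1 − e^(−0.01554×62.0)) = 1 / (1 − 0.3815) = 1.617
Loading dose = maintenance dose × R = 331 × 1.617 ≈ 535 mg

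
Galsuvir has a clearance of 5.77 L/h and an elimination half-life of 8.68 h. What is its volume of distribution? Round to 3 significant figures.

k = ln 2 / t½ = ln 2 / 8.68 = 0.07986 h⁻¹
V = CL / k = 5.77 / 0.07986 ≈ 72.3 L

72.3 L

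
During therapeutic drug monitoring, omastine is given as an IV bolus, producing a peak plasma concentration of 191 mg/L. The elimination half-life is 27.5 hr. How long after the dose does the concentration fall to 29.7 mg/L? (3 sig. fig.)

k = ln 2 / 27.5 = 0.02521 hr⁻¹
C(t) = C₀ e^(−kt)  ⇒  t = ln(C₀/C) / k
t = ln(191/29.7) / 0.02521 = 1.861 / 0.02521 ≈ 73.8 hours

73.8 hours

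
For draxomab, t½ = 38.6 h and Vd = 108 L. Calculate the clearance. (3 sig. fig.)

k = ln 2 / t½ = ln 2 / 38.6 = 0.01796 h⁻¹
CL = k · V = 0.01796 × 108 ≈ 1.94 L/h

1.94 L/h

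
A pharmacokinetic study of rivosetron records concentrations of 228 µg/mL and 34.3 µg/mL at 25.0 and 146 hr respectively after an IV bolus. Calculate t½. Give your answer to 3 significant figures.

44.3 hours

k = ln(C₁/C₂) / (t₂ − t₁) = ln(228/34.3) / (146 − 25.0)
  = 1.894 / 121.0 = 0.01565 hr⁻¹
t½ = ln 2 / k = ln 2 / 0.01565 ≈ 44.3 hours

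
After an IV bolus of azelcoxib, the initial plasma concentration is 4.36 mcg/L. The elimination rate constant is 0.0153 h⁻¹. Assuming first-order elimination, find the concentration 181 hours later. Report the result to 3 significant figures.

0.273 mcg/L

C(t) = C₀ e^(−kt) = 4.36 × e^(−0.01530 × 181) = 4.36 × e^(−2.769) = 4.36 × 0.06271 ≈ 0.273 mcg/L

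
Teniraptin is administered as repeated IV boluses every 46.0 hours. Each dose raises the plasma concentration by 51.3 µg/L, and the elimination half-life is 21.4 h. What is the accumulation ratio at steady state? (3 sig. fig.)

1.29

k = ln 2 / 21.4 = 0.03239 h⁻¹
Fraction remaining after one interval: e^(−kτ) = e^(−0.03239 × 46.0) = 0.2254
R = 1 / (1 − 0.2254) = 1 / 0.7746 ≈ 1.29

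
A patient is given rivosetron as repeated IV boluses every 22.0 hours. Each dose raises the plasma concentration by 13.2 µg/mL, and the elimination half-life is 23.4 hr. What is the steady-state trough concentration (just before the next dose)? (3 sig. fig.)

k = ln 2 / 23.4 = 0.02962 hr⁻¹
Fraction remaining after one interval: e^(−kτ) = e^(−0.02962 × 22.0) = 0.5212
R = 1 / (1 − 0.5212) = 2.088
Css,max = 13.2 × 2.088 = 27.57 µg/mL
Css,min = Css,max × e^(−kτ) = 27.57 × 0.5212 ≈ 14.4 µg/mL

14.4 µg/mL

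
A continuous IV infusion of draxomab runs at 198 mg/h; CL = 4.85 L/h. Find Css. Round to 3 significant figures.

40.8 mg/L

Css = infusion rate / CL = 198 / 4.85 ≈ 40.8 mg/L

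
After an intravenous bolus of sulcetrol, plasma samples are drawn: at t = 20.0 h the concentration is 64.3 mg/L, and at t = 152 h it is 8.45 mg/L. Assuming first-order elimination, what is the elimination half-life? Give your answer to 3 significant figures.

45.1 hours

k = ln(C₁/C₂) / (t₂ − t₁) = ln(64.3/8.45) / (152 − 20.0)
  = 2.029 / 132.0 = 0.01537 h⁻¹
t½ = ln 2 / k = ln 2 / 0.01537 ≈ 45.1 hours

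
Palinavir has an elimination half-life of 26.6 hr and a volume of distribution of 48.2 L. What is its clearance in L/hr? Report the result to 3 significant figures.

1.26 L/hr

k = ln 2 / t½ = ln 2 / 26.6 = 0.02606 hr⁻¹
CL = k · V = 0.02606 × 48.2 ≈ 1.26 L/hr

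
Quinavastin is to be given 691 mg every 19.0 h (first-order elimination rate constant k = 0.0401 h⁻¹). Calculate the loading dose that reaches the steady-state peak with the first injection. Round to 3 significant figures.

1300 mg

Accumulation ratio R = 1 / (1 − e^(−kτ)) = 1 / (1 − e^(−0.04010×19.0)) = 1 / (1 − 0.4668) = 1.875
Loading dose = maintenance dose × R = 691 × 1.875 ≈ 1300 mg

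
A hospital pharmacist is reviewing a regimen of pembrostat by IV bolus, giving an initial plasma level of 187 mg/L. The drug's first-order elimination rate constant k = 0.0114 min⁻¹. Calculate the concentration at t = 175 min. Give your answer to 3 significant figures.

C(t) = C₀ e^(−kt) = 187 × e^(−0.01140 × 175) = 187 × e^(−1.995) = 187 × 0.1360 ≈ 25.4 mg/L

25.4 mg/L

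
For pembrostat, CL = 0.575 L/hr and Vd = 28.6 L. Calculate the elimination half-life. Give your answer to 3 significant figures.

34.5 hours

k = CL / V = 0.575 / 28.6 = 0.02010 hr⁻¹
t½ = ln 2 / k = ln 2 / 0.02010 ≈ 34.5 hours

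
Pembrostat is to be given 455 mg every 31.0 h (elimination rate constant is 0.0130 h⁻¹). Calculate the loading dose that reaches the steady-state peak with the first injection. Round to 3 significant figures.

1370 mg

Accumulation ratio R = 1 / (1 − e^(−kτ)) = 1 / (1 − e^(−0.01300×31.0)) = 1 / (1 − 0.6683) = 3.015
Loading dose = maintenance dose × R = 455 × 3.015 ≈ 1370 mg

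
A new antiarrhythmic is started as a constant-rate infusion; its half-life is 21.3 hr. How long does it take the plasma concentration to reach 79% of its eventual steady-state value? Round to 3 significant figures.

48.0 hours

k = ln 2 / 21.3 = 0.03254 hr⁻¹
f = 1 − e^(−kt)  ⇒  t = −ln(1 − f) / k
t = −ln(1 − 0.79) / 0.03254 = 1.561 / 0.03254 ≈ 48.0 hours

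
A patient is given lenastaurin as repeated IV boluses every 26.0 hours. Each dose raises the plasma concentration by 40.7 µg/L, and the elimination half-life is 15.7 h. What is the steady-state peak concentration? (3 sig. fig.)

k = ln 2 / 15.7 = 0.04415 h⁻¹
Fraction remaining after one interval: e^(−kτ) = e^(−0.04415 × 26.0) = 0.3173
R = 1 / (1 − 0.3173) = 1.465
Css,max = 40.7 × 1.465 ≈ 59.6 µg/L

59.6 µg/L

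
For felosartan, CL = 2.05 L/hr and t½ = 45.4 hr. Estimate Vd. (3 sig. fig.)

134 L

k = ln 2 / t½ = ln 2 / 45.4 = 0.01527 hr⁻¹
V = CL / k = 2.05 / 0.01527 ≈ 134 L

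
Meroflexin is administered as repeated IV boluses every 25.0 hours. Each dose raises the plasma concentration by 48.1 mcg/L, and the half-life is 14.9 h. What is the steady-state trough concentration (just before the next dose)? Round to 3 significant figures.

k = ln 2 / 14.9 = 0.04652 h⁻¹
Fraction remaining after one interval: e^(−kτ) = e^(−0.04652 × 25.0) = 0.3125
R = 1 / (1 − 0.3125) = 1.455
Css,max = 48.1 × 1.455 = 69.97 mcg/L
Css,min = Css,max × e^(−kτ) = 69.97 × 0.3125 ≈ 21.9 mcg/L

21.9 mcg/L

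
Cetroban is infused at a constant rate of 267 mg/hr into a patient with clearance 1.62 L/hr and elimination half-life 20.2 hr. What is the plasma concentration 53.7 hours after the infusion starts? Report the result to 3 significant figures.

Css = rate / CL = 267 / 1.62 = 164.8 mg/L
k = ln 2 / 20.2 = 0.03431 hr⁻¹
C(t) = Css (1 − e^(−kt)) = 164.8 × (1 − e^(−1.843)) = 164.8 × 0.8416 ≈ 139 mg/L

139 mg/L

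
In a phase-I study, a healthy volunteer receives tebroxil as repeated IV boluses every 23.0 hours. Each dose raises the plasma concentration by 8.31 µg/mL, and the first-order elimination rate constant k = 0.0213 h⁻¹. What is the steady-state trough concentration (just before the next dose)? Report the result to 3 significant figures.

Fraction remaining after one interval: e^(−kτ) = e^(−0.02130 × 23.0) = 0.6127
R = 1 / (1 − 0.6127) = 2.582
Css,max = 8.31 × 2.582 = 21.46 µg/mL
Css,min = Css,max × e^(−kτ) = 21.46 × 0.6127 ≈ 13.1 µg/mL

13.1 µg/mL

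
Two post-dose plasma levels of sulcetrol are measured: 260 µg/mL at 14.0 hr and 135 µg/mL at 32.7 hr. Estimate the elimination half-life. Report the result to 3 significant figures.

19.8 hours

k = ln(C₁/C₂) / (t₂ − t₁) = ln(260/135) / (32.7 − 14.0)
  = 0.6554 / 18.70 = 0.03505 hr⁻¹
t½ = ln 2 / k = ln 2 / 0.03505 ≈ 19.8 hours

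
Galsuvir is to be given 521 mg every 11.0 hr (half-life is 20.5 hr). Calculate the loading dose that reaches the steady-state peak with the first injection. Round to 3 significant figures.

k = ln 2 / 20.5 = 0.03381 hr⁻¹
Accumulation ratio R = 1 / (1 − e^(−kτ)) = 1 / (1 − e^(−0.03381×11.0)) = 1 / (1 − 0.6894) = 3.220
Loading dose = maintenance dose × R = 521 × 3.220 ≈ 1680 mg

1680 mg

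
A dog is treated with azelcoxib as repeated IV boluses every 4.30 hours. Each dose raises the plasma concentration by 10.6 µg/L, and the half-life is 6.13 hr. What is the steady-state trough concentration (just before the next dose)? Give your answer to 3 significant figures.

k = ln 2 / 6.13 = 0.1131 hr⁻¹
Fraction remaining after one interval: e^(−kτ) = e^(−0.1131 × 4.30) = 0.6149
R = 1 / (1 − 0.6149) = 2.597
Css,max = 10.6 × 2.597 = 27.53 µg/L
Css,min = Css,max × e^(−kτ) = 27.53 × 0.6149 ≈ 16.9 µg/L

16.9 µg/L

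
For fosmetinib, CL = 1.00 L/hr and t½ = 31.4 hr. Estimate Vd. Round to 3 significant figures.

k = ln 2 / t½ = ln 2 / 31.4 = 0.02207 hr⁻¹
V = CL / k = 1.00 / 0.02207 ≈ 45.3 L

45.3 L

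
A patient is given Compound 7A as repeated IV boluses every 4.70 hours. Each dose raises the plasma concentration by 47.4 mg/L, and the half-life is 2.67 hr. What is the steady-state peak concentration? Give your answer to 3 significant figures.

k = ln 2 / 2.67 = 0.2596 hr⁻¹
Fraction remaining after one interval: e^(−kτ) = e^(−0.2596 × 4.70) = 0.2952
R = 1 / (1 − 0.2952) = 1.419
Css,max = 47.4 × 1.419 ≈ 67.3 mg/L

67.3 mg/L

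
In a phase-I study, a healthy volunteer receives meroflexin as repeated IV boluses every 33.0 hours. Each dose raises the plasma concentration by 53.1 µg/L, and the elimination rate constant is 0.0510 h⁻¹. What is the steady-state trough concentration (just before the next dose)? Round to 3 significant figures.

Fraction remaining after one interval: e^(−kτ) = e^(−0.05100 × 33.0) = 0.1858
R = 1 / (1 − 0.1858) = 1.228
Css,max = 53.1 × 1.228 = 65.22 µg/L
Css,min = Css,max × e^(−kτ) = 65.22 × 0.1858 ≈ 12.1 µg/L

12.1 µg/L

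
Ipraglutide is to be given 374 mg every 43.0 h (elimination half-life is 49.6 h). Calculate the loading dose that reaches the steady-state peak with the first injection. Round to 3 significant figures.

k = ln 2 / 49.6 = 0.01397 h⁻¹
Accumulation ratio R = 1 / (1 − e^(−kτ)) = 1 / (1 − e^(−0.01397×43.0)) = 1 / (1 − 0.5483) = 2.214
Loading dose = maintenance dose × R = 374 × 2.214 ≈ 828 mg

828 mg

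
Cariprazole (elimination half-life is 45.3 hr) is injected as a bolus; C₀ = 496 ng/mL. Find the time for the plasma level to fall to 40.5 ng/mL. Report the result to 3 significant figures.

k = ln 2 / 45.3 = 0.01530 hr⁻¹
C(t) = C₀ e^(−kt)  ⇒  t = ln(C₀/C) / k
t = ln(496/40.5) / 0.01530 = 2.505 / 0.01530 ≈ 164 hours

164 hours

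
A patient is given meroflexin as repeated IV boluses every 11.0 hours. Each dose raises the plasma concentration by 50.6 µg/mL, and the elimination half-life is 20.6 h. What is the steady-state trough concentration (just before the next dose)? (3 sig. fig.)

113 µg/mL

k = ln 2 / 20.6 = 0.03365 h⁻¹
Fraction remaining after one interval: e^(−kτ) = e^(−0.03365 × 11.0) = 0.6906
R = 1 / (1 − 0.6906) = 3.233
Css,max = 50.6 × 3.233 = 163.6 µg/mL
Css,min = Css,max × e^(−kτ) = 163.6 × 0.6906 ≈ 113 µg/mL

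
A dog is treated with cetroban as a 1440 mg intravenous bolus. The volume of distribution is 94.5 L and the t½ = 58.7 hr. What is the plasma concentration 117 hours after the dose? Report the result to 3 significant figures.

C₀ = dose / V = 1440 / 94.5 = 15.24 µg/mL
k = ln 2 / 58.7 = 0.01181 hr⁻¹
C(t) = C₀ e^(−kt) = 15.24 × e^(−0.01181 × 117) = 15.24 × e^(−1.382) = 15.24 × 0.2512 ≈ 3.83 µg/mL

3.83 µg/mL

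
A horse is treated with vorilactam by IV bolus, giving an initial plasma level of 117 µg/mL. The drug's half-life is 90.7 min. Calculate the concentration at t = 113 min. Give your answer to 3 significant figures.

k = ln 2 / 90.7 = 0.007642 min⁻¹
113 min is 1.246 half-lives, so C = 117 × (1/2)^1.246 = 117 × 0.4217 ≈ 49.3 µg/mL

49.3 µg/mL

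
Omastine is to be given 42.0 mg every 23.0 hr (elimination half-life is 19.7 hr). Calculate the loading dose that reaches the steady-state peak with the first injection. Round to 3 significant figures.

k = ln 2 / 19.7 = 0.03519 hr⁻¹
Accumulation ratio R = 1 / (1 − e^(−kτ)) = 1 / (1 − e^(−0.03519×23.0)) = 1 / (1 − 0.4452) = 1.802
Loading dose = maintenance dose × R = 42.0 × 1.802 ≈ 75.7 mg

75.7 mg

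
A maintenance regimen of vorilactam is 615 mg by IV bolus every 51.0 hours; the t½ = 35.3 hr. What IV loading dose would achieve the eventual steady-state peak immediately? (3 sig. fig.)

972 mg

k = ln 2 / 35.3 = 0.01964 hr⁻¹
Accumulation ratio R = 1 / (1 − e^(−kτ)) = 1 / (1 − e^(−0.01964×51.0)) = 1 / (1 − 0.3674) = 1.581
Loading dose = maintenance dose × R = 615 × 1.581 ≈ 972 mg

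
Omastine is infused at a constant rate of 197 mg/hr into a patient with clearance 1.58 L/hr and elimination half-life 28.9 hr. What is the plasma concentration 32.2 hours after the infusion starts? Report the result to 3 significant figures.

67.1 mg/L

Css = rate / CL = 197 / 1.58 = 124.7 mg/L
k = ln 2 / 28.9 = 0.02398 hr⁻¹
C(t) = Css (1 − e^(−kt)) = 124.7 × (1 − e^(−0.7723)) = 124.7 × 0.5380 ≈ 67.1 mg/L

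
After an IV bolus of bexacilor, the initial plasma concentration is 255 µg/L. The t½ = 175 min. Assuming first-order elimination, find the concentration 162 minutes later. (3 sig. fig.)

134 µg/L

k = ln 2 / 175 = 0.003961 min⁻¹
162 min is 0.9257 half-lives, so C = 255 × (1/2)^0.9257 = 255 × 0.5264 ≈ 134 µg/L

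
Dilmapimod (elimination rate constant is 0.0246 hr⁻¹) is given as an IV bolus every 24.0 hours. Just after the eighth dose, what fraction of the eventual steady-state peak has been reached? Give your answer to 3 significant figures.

f_n = 1 − e^(−nkτ) = 1 − e^(−8 × 0.02460 × 24.0) = 1 − e^(−4.723) = 1 − 0.008887 ≈ 0.991

0.991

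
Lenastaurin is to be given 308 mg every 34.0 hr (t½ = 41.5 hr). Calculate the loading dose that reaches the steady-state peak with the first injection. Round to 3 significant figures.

k = ln 2 / 41.5 = 0.01670 hr⁻¹
Accumulation ratio R = 1 / (1 − e^(−kτ)) = 1 / (1 − e^(−0.01670×34.0)) = 1 / (1 − 0.5667) = 2.308
Loading dose = maintenance dose × R = 308 × 2.308 ≈ 711 mg

711 mg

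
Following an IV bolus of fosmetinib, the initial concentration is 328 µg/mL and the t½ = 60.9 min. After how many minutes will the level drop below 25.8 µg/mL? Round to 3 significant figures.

223 minutes

k = ln 2 / 60.9 = 0.01138 min⁻¹
C(t) = C₀ e^(−kt)  ⇒  t = ln(C₀/C) / k
t = ln(328/25.8) / 0.01138 = 2.543 / 0.01138 ≈ 223 minutes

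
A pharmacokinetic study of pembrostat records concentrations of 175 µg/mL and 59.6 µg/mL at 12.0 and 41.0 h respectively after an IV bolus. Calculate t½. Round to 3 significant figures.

18.7 hours

k = ln(C₁/C₂) / (t₂ − t₁) = ln(175/59.6) / (41.0 − 12.0)
  = 1.077 / 29.00 = 0.03714 h⁻¹
t½ = ln 2 / k = ln 2 / 0.03714 ≈ 18.7 hours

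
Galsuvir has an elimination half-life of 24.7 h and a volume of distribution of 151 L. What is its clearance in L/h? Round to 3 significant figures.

k = ln 2 / t½ = ln 2 / 24.7 = 0.02806 h⁻¹
CL = k · V = 0.02806 × 151 ≈ 4.24 L/h

4.24 L/h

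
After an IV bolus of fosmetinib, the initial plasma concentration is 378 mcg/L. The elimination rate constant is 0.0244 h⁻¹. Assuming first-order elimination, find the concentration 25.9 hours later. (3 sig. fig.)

C(t) = C₀ e^(−kt) = 378 × e^(−0.02440 × 25.9) = 378 × e^(−0.6320) = 378 × 0.5315 ≈ 201 mcg/L

201 mcg/L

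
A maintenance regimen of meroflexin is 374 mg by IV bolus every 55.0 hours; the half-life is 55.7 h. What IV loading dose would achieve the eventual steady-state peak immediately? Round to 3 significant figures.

k = ln 2 / 55.7 = 0.01244 h⁻¹
Accumulation ratio R = 1 / (1 − e^(−kτ)) = 1 / (1 − e^(−0.01244×55.0)) = 1 / (1 − 0.5044) = 2.018
Loading dose = maintenance dose × R = 374 × 2.018 ≈ 755 mg

755 mg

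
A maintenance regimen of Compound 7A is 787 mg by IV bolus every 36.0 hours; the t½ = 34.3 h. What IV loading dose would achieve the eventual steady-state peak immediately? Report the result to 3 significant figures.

k = ln 2 / 34.3 = 0.02021 h⁻¹
Accumulation ratio R = 1 / (1 − e^(−kτ)) = 1 / (1 − e^(−0.02021×36.0)) = 1 / (1 − 0.4831) = 1.935
Loading dose = maintenance dose × R = 787 × 1.935 ≈ 1520 mg

1520 mg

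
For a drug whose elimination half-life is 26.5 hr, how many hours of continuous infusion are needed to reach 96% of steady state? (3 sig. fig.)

k = ln 2 / 26.5 = 0.02616 hr⁻¹
f = 1 − e^(−kt)  ⇒  t = −ln(1 − f) / k
t = −ln(1 − 0.96) / 0.02616 = 3.219 / 0.02616 ≈ 123 hours

123 hours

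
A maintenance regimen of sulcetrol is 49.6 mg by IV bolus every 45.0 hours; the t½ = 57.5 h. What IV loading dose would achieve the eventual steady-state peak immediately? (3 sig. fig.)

118 mg

k = ln 2 / 57.5 = 0.01205 h⁻¹
Accumulation ratio R = 1 / (1 − e^(−kτ)) = 1 / (1 − e^(−0.01205×45.0)) = 1 / (1 − 0.5813) = 2.388
Loading dose = maintenance dose × R = 49.6 × 2.388 ≈ 118 mg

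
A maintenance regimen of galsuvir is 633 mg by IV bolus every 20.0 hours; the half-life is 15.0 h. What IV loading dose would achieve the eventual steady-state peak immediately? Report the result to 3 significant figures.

k = ln 2 / 15.0 = 0.04621 h⁻¹
Accumulation ratio R = 1 / (1 − e^(−kτ)) = 1 / (1 − e^(−0.04621×20.0)) = 1 / (1 − 0.3969) = 1.658
Loading dose = maintenance dose × R = 633 × 1.658 ≈ 1050 mg

1050 mg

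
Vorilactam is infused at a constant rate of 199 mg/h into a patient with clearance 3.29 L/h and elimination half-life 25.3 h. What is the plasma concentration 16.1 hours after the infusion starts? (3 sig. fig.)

21.6 µg/mL

Css = rate / CL = 199 / 3.29 = 60.49 µg/mL
k = ln 2 / 25.3 = 0.02740 h⁻¹
C(t) = Css (1 − e^(−kt)) = 60.49 × (1 − e^(−0.4411)) = 60.49 × 0.3567 ≈ 21.6 µg/mL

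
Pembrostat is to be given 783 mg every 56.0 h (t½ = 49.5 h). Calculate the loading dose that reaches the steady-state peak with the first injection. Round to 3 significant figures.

1440 mg

k = ln 2 / 49.5 = 0.01400 h⁻¹
Accumulation ratio R = 1 / (1 − e^(−kτ)) = 1 / (1 − e^(−0.01400×56.0)) = 1 / (1 − 0.4565) = 1.840
Loading dose = maintenance dose × R = 783 × 1.840 ≈ 1440 mg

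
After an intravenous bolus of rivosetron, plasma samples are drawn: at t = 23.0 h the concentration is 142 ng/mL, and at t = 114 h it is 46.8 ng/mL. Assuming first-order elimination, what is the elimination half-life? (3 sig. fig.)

k = ln(C₁/C₂) / (t₂ − t₁) = ln(142/46.8) / (114 − 23.0)
  = 1.110 / 91.00 = 0.01220 h⁻¹
t½ = ln 2 / k = ln 2 / 0.01220 ≈ 56.8 hours

56.8 hours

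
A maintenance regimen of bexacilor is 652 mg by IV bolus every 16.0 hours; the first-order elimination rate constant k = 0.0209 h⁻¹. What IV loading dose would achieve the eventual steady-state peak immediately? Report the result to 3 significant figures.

2290 mg

Accumulation ratio R = 1 / (1 − e^(−kτ)) = 1 / (1 − e^(−0.02090×16.0)) = 1 / (1 − 0.7158) = 3.518
Loading dose = maintenance dose × R = 652 × 3.518 ≈ 2290 mg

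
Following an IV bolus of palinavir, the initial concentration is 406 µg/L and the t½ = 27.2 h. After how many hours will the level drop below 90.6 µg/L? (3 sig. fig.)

58.9 hours

k = ln 2 / 27.2 = 0.02548 h⁻¹
C(t) = C₀ e^(−kt)  ⇒  t = ln(C₀/C) / k
t = ln(406/90.6) / 0.02548 = 1.500 / 0.02548 ≈ 58.9 hours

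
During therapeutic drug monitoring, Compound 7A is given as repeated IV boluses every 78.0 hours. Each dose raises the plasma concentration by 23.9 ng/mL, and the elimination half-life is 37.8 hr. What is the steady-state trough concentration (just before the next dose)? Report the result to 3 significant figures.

7.52 ng/mL

k = ln 2 / 37.8 = 0.01834 hr⁻¹
Fraction remaining after one interval: e^(−kτ) = e^(−0.01834 × 78.0) = 0.2392
R = 1 / (1 − 0.2392) = 1.314
Css,max = 23.9 × 1.314 = 31.42 ng/mL
Css,min = Css,max × e^(−kτ) = 31.42 × 0.2392 ≈ 7.52 ng/mL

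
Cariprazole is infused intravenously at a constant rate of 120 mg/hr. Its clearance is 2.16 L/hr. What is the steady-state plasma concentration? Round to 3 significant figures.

55.6 mg/L

Css = infusion rate / CL = 120 / 2.16 ≈ 55.6 mg/L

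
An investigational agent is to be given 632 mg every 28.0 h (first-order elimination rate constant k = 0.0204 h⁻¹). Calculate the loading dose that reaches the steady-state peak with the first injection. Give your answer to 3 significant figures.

1450 mg

Accumulation ratio R = 1 / (1 − e^(−kτ)) = 1 / (1 − e^(−0.02040×28.0)) = 1 / (1 − 0.5648) = 2.298
Loading dose = maintenance dose × R = 632 × 2.298 ≈ 1450 mg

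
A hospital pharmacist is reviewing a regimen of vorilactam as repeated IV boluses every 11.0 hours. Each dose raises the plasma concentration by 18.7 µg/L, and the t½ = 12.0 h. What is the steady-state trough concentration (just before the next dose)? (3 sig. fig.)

21.1 µg/L

k = ln 2 / 12.0 = 0.05776 h⁻¹
Fraction remaining after one interval: e^(−kτ) = e^(−0.05776 × 11.0) = 0.5297
R = 1 / (1 − 0.5297) = 2.126
Css,max = 18.7 × 2.126 = 39.76 µg/L
Css,min = Css,max × e^(−kτ) = 39.76 × 0.5297 ≈ 21.1 µg/L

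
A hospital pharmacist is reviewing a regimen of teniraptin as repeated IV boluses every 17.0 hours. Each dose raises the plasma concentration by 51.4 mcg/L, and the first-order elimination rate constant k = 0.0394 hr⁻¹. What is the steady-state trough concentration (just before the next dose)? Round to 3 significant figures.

Fraction remaining after one interval: e^(−kτ) = e^(−0.03940 × 17.0) = 0.5118
R = 1 / (1 − 0.5118) = 2.048
Css,max = 51.4 × 2.048 = 105.3 mcg/L
Css,min = Css,max × e^(−kτ) = 105.3 × 0.5118 ≈ 53.9 mcg/L

53.9 mcg/L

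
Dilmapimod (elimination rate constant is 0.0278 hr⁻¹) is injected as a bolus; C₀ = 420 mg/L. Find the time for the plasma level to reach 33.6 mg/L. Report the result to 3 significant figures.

C(t) = C₀ e^(−kt)  ⇒  t = ln(C₀/C) / k
t = ln(420/33.6) / 0.02780 = 2.526 / 0.02780 ≈ 90.9 hours

90.9 hours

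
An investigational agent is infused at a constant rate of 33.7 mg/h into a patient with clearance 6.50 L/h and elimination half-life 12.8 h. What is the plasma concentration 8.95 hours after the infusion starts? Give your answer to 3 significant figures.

Css = rate / CL = 33.7 / 6.50 = 5.185 mg/L
k = ln 2 / 12.8 = 0.05415 h⁻¹
C(t) = Css (1 − e^(−kt)) = 5.185 × (1 − e^(−0.4847)) = 5.185 × 0.3841 ≈ 1.99 mg/L

1.99 mg/L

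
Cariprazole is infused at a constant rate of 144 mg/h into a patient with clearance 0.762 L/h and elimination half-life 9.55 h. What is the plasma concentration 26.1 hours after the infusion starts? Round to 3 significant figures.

161 µg/mL

Css = rate / CL = 144 / 0.762 = 189.0 µg/mL
k = ln 2 / 9.55 = 0.07258 h⁻¹
C(t) = Css (1 − e^(−kt)) = 189.0 × (1 − e^(−1.894)) = 189.0 × 0.8496 ≈ 161 µg/mL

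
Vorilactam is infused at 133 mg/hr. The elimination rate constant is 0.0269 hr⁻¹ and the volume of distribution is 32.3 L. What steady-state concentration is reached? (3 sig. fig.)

CL = k · V = 0.0269 × 32.3 = 0.8689 L/hr
Css = rate / CL = 133 / 0.8689 ≈ 153 mg/L

153 mg/L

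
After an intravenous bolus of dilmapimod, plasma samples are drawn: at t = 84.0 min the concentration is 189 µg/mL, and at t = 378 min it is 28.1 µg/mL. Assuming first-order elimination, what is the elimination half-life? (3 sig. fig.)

k = ln(C₁/C₂) / (t₂ − t₁) = ln(189/28.1) / (378 − 84.0)
  = 1.906 / 294.0 = 0.006483 min⁻¹
t½ = ln 2 / k = ln 2 / 0.006483 ≈ 107 minutes

107 minutes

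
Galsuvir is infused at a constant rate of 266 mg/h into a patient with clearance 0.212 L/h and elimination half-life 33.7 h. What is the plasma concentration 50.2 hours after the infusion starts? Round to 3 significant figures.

808 µg/mL

Css = rate / CL = 266 / 0.212 = 1255 µg/mL
k = ln 2 / 33.7 = 0.02057 h⁻¹
C(t) = Css (1 − e^(−kt)) = 1255 × (1 − e^(−1.033)) = 1255 × 0.6439 ≈ 808 µg/mL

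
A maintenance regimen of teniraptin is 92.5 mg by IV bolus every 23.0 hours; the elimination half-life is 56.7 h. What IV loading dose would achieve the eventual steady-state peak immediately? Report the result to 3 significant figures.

377 mg

k = ln 2 / 56.7 = 0.01222 h⁻¹
Accumulation ratio R = 1 / (1 − e^(−kτ)) = 1 / (1 − e^(−0.01222×23.0)) = 1 / (1 − 0.7549) = 4.080
Loading dose = maintenance dose × R = 92.5 × 4.080 ≈ 377 mg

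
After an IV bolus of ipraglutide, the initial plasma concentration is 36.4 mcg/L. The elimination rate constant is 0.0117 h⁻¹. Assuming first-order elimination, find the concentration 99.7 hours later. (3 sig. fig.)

C(t) = C₀ e^(−kt) = 36.4 × e^(−0.01170 × 99.7) = 36.4 × e^(−1.166) = 36.4 × 0.3115 ≈ 11.3 mcg/L

11.3 mcg/L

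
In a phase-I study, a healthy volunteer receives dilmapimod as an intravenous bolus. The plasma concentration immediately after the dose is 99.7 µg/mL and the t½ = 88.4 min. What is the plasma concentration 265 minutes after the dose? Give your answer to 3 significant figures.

k = ln 2 / 88.4 = 0.007841 min⁻¹
265 min is 2.998 half-lives, so C = 99.7 × (1/2)^2.998 = 99.7 × 0.1252 ≈ 12.5 µg/mL

12.5 µg/mL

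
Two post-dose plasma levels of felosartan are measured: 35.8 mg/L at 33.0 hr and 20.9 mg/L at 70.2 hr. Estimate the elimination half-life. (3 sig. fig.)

47.9 hours

k = ln(C₁/C₂) / (t₂ − t₁) = ln(35.8/20.9) / (70.2 − 33.0)
  = 0.5382 / 37.20 = 0.01447 hr⁻¹
t½ = ln 2 / k = ln 2 / 0.01447 ≈ 47.9 hours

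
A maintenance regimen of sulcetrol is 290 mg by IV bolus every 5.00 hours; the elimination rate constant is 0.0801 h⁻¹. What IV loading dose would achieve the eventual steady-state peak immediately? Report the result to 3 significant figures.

879 mg

Accumulation ratio R = 1 / (1 − e^(−kτ)) = 1 / (1 − e^(−0.08010×5.00)) = 1 / (1 − 0.6700) = 3.030
Loading dose = maintenance dose × R = 290 × 3.030 ≈ 879 mg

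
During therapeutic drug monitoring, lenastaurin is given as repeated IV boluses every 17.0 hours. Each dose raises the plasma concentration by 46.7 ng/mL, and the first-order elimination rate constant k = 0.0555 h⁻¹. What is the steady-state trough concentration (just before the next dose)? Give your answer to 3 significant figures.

Fraction remaining after one interval: e^(−kτ) = e^(−0.05550 × 17.0) = 0.3893
R = 1 / (1 − 0.3893) = 1.637
Css,max = 46.7 × 1.637 = 76.46 ng/mL
Css,min = Css,max × e^(−kτ) = 76.46 × 0.3893 ≈ 29.8 ng/mL

29.8 ng/mL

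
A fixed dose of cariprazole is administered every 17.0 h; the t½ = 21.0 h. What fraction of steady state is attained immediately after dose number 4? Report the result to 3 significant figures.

0.894

k = ln 2 / 21.0 = 0.03301 h⁻¹
f_n = 1 − e^(−nkτ) = 1 − e^(−4 × 0.03301 × 17.0) = 1 − e^(−2.244) = 1 − 0.1060 ≈ 0.894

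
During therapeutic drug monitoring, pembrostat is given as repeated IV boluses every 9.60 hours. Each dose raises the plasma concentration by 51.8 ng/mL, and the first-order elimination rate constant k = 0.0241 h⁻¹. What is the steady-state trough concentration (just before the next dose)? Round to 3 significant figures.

Fraction remaining after one interval: e^(−kτ) = e^(−0.02410 × 9.60) = 0.7935
R = 1 / (1 − 0.7935) = 4.842
Css,max = 51.8 × 4.842 = 250.8 ng/mL
Css,min = Css,max × e^(−kτ) = 250.8 × 0.7935 ≈ 199 ng/mL

199 ng/mL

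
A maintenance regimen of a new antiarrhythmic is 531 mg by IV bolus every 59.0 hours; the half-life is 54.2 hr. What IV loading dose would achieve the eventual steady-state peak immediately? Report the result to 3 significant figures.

k = ln 2 / 54.2 = 0.01279 hr⁻¹
Accumulation ratio R = 1 / (1 − e^(−kτ)) = 1 / (1 − e^(−0.01279×59.0)) = 1 / (1 − 0.4702) = 1.888
Loading dose = maintenance dose × R = 531 × 1.888 ≈ 1000 mg

1000 mg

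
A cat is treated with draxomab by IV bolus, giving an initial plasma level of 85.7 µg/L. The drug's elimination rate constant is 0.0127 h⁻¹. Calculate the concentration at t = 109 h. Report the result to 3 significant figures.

21.5 µg/L

C(t) = C₀ e^(−kt) = 85.7 × e^(−0.01270 × 109) = 85.7 × e^(−1.384) = 85.7 × 0.2505 ≈ 21.5 µg/L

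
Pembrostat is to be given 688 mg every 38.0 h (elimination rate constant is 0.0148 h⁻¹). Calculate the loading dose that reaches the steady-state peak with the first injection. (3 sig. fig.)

Accumulation ratio R = 1 / (1 − e^(−kτ)) = 1 / (1 − e^(−0.01480×38.0)) = 1 / (1 − 0.5698) = 2.325
Loading dose = maintenance dose × R = 688 × 2.325 ≈ 1600 mg

1600 mg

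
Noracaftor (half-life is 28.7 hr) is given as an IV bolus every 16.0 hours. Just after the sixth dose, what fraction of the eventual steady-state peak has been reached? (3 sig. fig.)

0.902

k = ln 2 / 28.7 = 0.02415 hr⁻¹
f_n = 1 − e^(−nkτ) = 1 − e^(−6 × 0.02415 × 16.0) = 1 − e^(−2.319) = 1 − 0.09842 ≈ 0.902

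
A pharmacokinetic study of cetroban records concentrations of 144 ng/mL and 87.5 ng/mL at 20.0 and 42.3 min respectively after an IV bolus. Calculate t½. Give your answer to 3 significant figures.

31.0 minutes

k = ln(C₁/C₂) / (t₂ − t₁) = ln(144/87.5) / (42.3 − 20.0)
  = 0.4982 / 22.30 = 0.02234 min⁻¹
t½ = ln 2 / k = ln 2 / 0.02234 ≈ 31.0 minutes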